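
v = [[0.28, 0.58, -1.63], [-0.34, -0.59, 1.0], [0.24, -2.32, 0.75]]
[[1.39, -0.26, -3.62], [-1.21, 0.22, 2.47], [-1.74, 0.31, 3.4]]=v @ [[1.08, -0.2, -0.26],[0.73, -0.13, -0.89],[-0.41, 0.08, 1.86]]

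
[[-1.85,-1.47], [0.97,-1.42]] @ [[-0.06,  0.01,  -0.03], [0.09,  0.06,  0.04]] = [[-0.02, -0.11, -0.00],[-0.19, -0.08, -0.09]]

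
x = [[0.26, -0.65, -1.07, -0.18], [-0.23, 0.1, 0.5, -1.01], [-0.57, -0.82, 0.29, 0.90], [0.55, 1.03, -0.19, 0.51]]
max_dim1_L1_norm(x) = 2.58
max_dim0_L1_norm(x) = 2.6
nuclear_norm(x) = 4.45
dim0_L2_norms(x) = [0.86, 1.47, 1.23, 1.46]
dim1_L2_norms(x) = [1.29, 1.15, 1.38, 1.29]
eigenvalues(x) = [(0.26+1.06j), (0.26-1.06j), (-0.12+0j), (0.76+0j)]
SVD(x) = [[0.29, -0.17, 0.88, -0.34], [-0.26, 0.74, -0.01, -0.62], [0.75, -0.14, -0.45, -0.46], [-0.53, -0.64, -0.15, -0.53]] @ diag([1.6244238212721127, 1.4566433295909162, 1.337805613671921, 0.03337063484396347]) @ [[-0.36,-0.85,-0.07,0.38],[-0.33,-0.25,0.43,-0.8],[0.3,-0.27,-0.79,-0.47],[0.82,-0.38,0.44,0.01]]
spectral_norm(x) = 1.62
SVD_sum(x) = [[-0.17, -0.40, -0.03, 0.18], [0.15, 0.36, 0.03, -0.16], [-0.44, -1.04, -0.09, 0.46], [0.31, 0.74, 0.06, -0.33]] + [[0.08, 0.06, -0.11, 0.19], [-0.36, -0.27, 0.46, -0.86], [0.07, 0.05, -0.09, 0.16], [0.31, 0.23, -0.40, 0.74]] + [[0.36,-0.32,-0.93,-0.55], [-0.01,0.00,0.01,0.01], [-0.18,0.16,0.47,0.28], [-0.06,0.05,0.16,0.09]] + [[-0.01, 0.0, -0.00, -0.00], [-0.02, 0.01, -0.01, -0.00], [-0.01, 0.01, -0.01, -0.00], [-0.01, 0.01, -0.01, -0.0]]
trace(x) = 1.16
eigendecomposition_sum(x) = [[(0.04-0.22j),  0.11-0.43j,  (0.03+0.07j),  0.50-0.03j], [(-0.06+0.36j),  -0.17+0.70j,  -0.05-0.12j,  (-0.82+0.06j)], [-0.23-0.24j,  (-0.4-0.52j),  (0.11+0.03j),  (0.42-0.62j)], [(0.27-0.07j),  (0.53-0.09j),  (-0.07+0.07j),  (0.28+0.55j)]] + [[0.04+0.22j,  0.11+0.43j,  0.03-0.07j,  (0.5+0.03j)], [(-0.06-0.36j),  -0.17-0.70j,  -0.05+0.12j,  (-0.82-0.06j)], [-0.23+0.24j,  -0.40+0.52j,  (0.11-0.03j),  (0.42+0.62j)], [(0.27+0.07j),  0.53+0.09j,  (-0.07-0.07j),  (0.28-0.55j)]] + [[-0.11-0.00j,(-0.19-0j),-0.14-0.00j,-0.14+0.00j], [0.05+0.00j,0.08+0.00j,0.06+0.00j,(0.06-0j)], [(-0.07-0j),(-0.11-0j),-0.08-0.00j,-0.09+0.00j], [0.00+0.00j,0.00+0.00j,0.00+0.00j,0.00-0.00j]] + [[0.30+0.00j, -0.68+0.00j, -0.99-0.00j, -1.04+0.00j], [(-0.17-0j), 0.37-0.00j, (0.54+0j), 0.57-0.00j], [(-0.04-0j), (0.1-0j), 0.15+0.00j, (0.15-0j)], [(0.02+0j), (-0.04+0j), -0.06-0.00j, (-0.06+0j)]]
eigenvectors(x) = [[0.37+0.00j, 0.37-0.00j, (0.81+0j), (-0.87+0j)], [-0.60+0.00j, (-0.6-0j), (-0.33+0j), 0.48+0.00j], [0.34-0.43j, 0.34+0.43j, (0.49+0j), (0.13+0j)], [0.18+0.41j, (0.18-0.41j), (-0.01+0j), (-0.05+0j)]]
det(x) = -0.11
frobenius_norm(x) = 2.56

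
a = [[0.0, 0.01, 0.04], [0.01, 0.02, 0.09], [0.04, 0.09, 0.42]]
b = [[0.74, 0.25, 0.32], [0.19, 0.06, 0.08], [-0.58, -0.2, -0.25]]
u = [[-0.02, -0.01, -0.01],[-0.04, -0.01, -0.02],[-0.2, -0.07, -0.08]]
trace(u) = -0.11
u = a @ b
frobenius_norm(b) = 1.09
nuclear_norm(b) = 1.10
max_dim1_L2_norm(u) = 0.23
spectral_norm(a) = 0.44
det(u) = -0.00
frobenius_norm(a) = 0.44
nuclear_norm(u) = 0.24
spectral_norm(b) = 1.09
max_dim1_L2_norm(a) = 0.43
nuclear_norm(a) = 0.45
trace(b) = 0.55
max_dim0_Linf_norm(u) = 0.2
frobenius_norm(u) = 0.23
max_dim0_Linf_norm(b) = 0.74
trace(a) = 0.44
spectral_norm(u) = 0.23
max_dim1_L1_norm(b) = 1.31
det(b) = -0.00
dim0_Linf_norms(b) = [0.74, 0.25, 0.32]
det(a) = -0.00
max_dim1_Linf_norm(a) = 0.42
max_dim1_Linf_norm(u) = 0.2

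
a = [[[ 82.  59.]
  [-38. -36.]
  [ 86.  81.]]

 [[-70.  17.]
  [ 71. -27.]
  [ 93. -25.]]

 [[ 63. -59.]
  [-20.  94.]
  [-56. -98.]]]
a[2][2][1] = -98.0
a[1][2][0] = 93.0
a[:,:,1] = [[59.0, -36.0, 81.0], [17.0, -27.0, -25.0], [-59.0, 94.0, -98.0]]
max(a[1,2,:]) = 93.0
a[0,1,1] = -36.0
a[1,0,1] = 17.0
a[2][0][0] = 63.0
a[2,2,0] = -56.0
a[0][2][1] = 81.0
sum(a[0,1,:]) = -74.0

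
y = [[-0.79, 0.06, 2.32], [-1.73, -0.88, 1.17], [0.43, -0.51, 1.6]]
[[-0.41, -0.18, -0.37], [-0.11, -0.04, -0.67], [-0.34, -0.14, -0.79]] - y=[[0.38, -0.24, -2.69], [1.62, 0.84, -1.84], [-0.77, 0.37, -2.39]]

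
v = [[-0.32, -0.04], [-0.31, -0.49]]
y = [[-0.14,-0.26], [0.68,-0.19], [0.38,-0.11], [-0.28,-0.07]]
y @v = [[0.13, 0.13], [-0.16, 0.07], [-0.09, 0.04], [0.11, 0.05]]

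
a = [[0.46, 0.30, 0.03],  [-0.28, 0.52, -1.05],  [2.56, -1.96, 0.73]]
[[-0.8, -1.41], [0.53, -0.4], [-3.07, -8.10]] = a@[[-1.44, -3.35], [-0.44, 0.28], [-0.34, 1.41]]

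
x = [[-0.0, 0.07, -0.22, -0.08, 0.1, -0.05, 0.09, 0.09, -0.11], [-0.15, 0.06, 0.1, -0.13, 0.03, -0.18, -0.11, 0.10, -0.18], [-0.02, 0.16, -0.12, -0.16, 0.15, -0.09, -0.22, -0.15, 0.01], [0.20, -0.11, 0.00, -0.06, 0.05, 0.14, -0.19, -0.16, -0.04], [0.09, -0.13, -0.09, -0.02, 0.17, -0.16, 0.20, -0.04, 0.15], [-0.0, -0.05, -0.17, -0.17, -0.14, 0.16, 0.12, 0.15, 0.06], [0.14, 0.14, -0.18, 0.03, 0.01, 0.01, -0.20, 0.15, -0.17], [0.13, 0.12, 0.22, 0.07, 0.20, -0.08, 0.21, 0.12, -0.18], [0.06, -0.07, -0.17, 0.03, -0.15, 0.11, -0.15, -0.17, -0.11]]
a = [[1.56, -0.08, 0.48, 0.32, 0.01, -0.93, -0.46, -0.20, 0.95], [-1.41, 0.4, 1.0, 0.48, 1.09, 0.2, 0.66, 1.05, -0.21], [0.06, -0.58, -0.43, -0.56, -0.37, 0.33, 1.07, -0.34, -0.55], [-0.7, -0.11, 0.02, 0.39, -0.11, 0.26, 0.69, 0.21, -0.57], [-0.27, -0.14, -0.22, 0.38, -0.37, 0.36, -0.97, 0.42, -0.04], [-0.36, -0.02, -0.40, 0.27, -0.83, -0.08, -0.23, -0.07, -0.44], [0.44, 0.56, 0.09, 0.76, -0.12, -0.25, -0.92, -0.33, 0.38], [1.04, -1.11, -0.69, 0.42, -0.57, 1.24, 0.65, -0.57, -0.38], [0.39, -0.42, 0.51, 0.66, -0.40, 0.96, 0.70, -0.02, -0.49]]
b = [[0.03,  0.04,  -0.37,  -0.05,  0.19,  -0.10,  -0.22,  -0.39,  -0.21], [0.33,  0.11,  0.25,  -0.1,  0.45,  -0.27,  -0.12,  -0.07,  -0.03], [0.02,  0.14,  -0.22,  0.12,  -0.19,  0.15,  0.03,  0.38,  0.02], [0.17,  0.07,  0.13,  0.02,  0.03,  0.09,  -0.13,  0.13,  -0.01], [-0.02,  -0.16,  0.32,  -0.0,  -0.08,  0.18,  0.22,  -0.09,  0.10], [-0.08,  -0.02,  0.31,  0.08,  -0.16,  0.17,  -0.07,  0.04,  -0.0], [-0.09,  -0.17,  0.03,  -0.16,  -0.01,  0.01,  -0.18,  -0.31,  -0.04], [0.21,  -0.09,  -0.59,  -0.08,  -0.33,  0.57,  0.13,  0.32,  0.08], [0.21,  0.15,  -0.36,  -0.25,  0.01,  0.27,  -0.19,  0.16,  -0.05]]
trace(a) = -0.51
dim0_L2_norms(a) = [2.56, 1.5, 1.54, 1.49, 1.63, 1.93, 2.24, 1.38, 1.52]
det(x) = 0.00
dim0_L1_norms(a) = [6.23, 3.42, 3.84, 4.24, 3.87, 4.61, 6.35, 3.21, 4.01]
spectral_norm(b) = 1.26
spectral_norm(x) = 0.64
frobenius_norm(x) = 1.17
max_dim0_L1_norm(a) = 6.35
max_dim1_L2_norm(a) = 2.49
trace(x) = 0.02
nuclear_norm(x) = 3.10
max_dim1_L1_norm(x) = 1.33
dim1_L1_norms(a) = [4.99, 6.5, 4.29, 3.06, 3.17, 2.7, 3.85, 6.67, 4.55]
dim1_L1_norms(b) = [1.6, 1.73, 1.27, 0.78, 1.17, 0.93, 1.0, 2.4, 1.65]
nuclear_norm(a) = 12.19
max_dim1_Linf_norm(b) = 0.59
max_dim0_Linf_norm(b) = 0.59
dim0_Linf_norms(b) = [0.33, 0.17, 0.59, 0.25, 0.45, 0.57, 0.22, 0.39, 0.21]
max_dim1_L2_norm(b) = 0.98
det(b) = -0.00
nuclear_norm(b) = 4.00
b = a @ x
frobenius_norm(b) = 1.81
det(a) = 0.00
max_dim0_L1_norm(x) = 1.49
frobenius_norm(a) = 5.39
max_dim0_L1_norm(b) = 2.58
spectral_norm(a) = 3.23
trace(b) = 0.12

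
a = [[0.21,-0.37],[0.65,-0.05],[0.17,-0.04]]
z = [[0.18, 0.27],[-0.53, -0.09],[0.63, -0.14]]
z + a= [[0.39,  -0.10],  [0.12,  -0.14],  [0.8,  -0.18]]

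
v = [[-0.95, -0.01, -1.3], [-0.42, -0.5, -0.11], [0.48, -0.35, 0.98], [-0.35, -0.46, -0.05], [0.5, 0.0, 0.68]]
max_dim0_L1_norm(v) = 3.12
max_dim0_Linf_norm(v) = 1.3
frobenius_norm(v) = 2.32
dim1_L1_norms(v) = [2.26, 1.03, 1.81, 0.86, 1.18]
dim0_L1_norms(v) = [2.7, 1.32, 3.12]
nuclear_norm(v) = 3.03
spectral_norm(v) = 2.15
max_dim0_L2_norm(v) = 1.77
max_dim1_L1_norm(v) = 2.26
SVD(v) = [[-0.75, 0.05, -0.64], [-0.15, 0.66, 0.1], [0.50, 0.43, -0.41], [-0.11, 0.61, 0.22], [0.39, -0.02, -0.60]] @ diag([2.153082911697469, 0.8704072724823245, 0.0050155125591172965]) @ [[0.58, -0.02, 0.81], [-0.4, -0.88, 0.26], [-0.71, 0.48, 0.52]]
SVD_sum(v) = [[-0.93,0.03,-1.31], [-0.19,0.01,-0.26], [0.63,-0.02,0.88], [-0.14,0.00,-0.19], [0.49,-0.02,0.69]] + [[-0.02, -0.04, 0.01], [-0.23, -0.51, 0.15], [-0.15, -0.33, 0.1], [-0.21, -0.47, 0.14], [0.01, 0.02, -0.01]] + [[0.0, -0.00, -0.0], [-0.00, 0.00, 0.0], [0.0, -0.00, -0.00], [-0.0, 0.0, 0.0], [0.00, -0.00, -0.00]]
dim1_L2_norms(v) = [1.61, 0.66, 1.15, 0.58, 0.84]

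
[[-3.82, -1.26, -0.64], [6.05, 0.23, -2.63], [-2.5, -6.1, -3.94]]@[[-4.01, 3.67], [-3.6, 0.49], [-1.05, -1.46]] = [[20.53, -13.70],[-22.33, 26.16],[36.12, -6.41]]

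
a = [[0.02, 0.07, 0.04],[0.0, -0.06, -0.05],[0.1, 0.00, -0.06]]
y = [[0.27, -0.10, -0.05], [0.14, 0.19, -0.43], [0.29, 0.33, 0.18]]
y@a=[[0.0, 0.02, 0.02], [-0.04, -0.0, 0.02], [0.02, 0.0, -0.02]]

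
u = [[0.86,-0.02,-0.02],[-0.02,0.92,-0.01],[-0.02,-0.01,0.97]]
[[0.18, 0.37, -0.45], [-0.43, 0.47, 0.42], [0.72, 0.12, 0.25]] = u @ [[0.21, 0.45, -0.51], [-0.46, 0.52, 0.45], [0.74, 0.14, 0.25]]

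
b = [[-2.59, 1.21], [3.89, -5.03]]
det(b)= 8.321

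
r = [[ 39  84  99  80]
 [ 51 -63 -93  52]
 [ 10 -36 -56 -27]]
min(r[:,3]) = -27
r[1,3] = 52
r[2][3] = -27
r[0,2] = 99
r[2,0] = 10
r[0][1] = 84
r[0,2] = 99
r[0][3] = 80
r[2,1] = -36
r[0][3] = 80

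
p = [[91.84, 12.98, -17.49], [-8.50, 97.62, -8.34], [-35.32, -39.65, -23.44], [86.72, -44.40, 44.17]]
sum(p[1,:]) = 80.78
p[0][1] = 12.98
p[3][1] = -44.4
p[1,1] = 97.62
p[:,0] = [91.84, -8.5, -35.32, 86.72]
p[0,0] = 91.84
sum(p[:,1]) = 26.55000000000002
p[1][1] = 97.62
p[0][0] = 91.84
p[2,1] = -39.65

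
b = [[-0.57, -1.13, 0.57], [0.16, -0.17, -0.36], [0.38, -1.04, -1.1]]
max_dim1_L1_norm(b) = 2.52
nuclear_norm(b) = 3.00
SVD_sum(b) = [[0.06, -0.49, -0.31], [0.04, -0.3, -0.19], [0.16, -1.26, -0.80]] + [[-0.63, -0.64, 0.88], [0.12, 0.12, -0.17], [0.22, 0.22, -0.3]] + [[-0.0, 0.00, -0.0], [-0.00, 0.0, -0.0], [0.0, -0.0, 0.0]]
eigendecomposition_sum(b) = [[-0.14, 0.12, 0.30], [0.17, -0.14, -0.37], [0.58, -0.46, -1.22]] + [[-0.42, -1.22, 0.26], [-0.01, -0.04, 0.01], [-0.19, -0.56, 0.12]] + [[-0.00, -0.03, 0.01], [0.00, 0.01, -0.00], [-0.00, -0.02, 0.0]]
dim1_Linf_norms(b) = [1.13, 0.36, 1.1]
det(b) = 0.00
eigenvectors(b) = [[0.23, -0.91, 0.86], [-0.28, -0.03, -0.2], [-0.93, -0.42, 0.48]]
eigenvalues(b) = [-1.51, -0.34, 0.01]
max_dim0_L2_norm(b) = 1.55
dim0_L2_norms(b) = [0.7, 1.55, 1.29]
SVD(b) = [[-0.36, 0.93, -0.10],[-0.21, -0.18, -0.96],[-0.91, -0.32, 0.26]] @ diag([1.6473872266066367, 1.3538505316063214, 0.0020158577770345246]) @ [[-0.11, 0.84, 0.53], [-0.5, -0.51, 0.7], [0.86, -0.19, 0.48]]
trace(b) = -1.84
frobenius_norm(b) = 2.13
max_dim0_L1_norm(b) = 2.34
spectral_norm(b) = 1.65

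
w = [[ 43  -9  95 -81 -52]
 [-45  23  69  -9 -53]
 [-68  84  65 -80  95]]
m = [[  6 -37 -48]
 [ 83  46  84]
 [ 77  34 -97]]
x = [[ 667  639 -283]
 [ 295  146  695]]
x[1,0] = 295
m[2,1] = 34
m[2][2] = -97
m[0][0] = 6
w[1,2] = 69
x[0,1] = 639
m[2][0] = 77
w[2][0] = -68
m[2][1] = 34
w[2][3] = -80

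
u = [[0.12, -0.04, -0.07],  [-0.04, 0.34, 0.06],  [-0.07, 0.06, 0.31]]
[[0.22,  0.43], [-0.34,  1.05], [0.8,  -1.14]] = u @ [[3.54, 2.67], [-1.23, 4.08], [3.62, -3.88]]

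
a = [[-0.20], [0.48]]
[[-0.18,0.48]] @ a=[[0.27]]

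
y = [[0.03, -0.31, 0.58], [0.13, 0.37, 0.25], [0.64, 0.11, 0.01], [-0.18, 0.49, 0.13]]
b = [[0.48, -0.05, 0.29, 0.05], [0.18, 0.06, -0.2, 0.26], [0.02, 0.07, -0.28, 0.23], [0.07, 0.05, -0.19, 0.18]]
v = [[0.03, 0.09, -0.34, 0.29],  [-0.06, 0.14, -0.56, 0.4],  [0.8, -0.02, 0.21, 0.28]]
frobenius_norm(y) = 1.17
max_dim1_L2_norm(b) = 0.57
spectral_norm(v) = 0.88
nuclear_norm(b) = 1.17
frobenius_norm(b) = 0.82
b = y @ v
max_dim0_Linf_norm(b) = 0.48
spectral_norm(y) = 0.71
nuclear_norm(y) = 2.02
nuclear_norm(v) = 1.72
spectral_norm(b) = 0.60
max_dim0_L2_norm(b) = 0.52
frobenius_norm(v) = 1.21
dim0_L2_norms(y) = [0.68, 0.7, 0.64]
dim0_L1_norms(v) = [0.89, 0.25, 1.11, 0.97]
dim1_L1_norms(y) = [0.92, 0.75, 0.76, 0.8]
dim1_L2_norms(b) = [0.57, 0.38, 0.37, 0.28]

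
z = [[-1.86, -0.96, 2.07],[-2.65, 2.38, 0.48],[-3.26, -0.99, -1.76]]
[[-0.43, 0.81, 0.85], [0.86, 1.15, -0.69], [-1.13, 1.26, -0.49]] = z @ [[0.13, -0.41, 0.06], [0.48, 0.02, -0.29], [0.13, 0.03, 0.33]]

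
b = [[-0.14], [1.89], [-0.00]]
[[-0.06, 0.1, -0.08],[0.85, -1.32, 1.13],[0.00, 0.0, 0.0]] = b @ [[0.45, -0.70, 0.6]]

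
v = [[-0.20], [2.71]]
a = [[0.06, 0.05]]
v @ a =[[-0.01, -0.01],  [0.16, 0.14]]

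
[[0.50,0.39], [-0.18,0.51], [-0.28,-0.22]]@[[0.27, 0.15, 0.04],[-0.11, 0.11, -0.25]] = [[0.09, 0.12, -0.08], [-0.1, 0.03, -0.13], [-0.05, -0.07, 0.04]]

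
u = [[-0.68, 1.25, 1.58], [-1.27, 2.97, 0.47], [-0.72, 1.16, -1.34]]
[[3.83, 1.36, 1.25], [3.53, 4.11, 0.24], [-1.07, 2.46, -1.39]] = u@[[-0.34, -1.18, 0.56], [0.78, 0.94, 0.18], [1.66, -0.39, 0.89]]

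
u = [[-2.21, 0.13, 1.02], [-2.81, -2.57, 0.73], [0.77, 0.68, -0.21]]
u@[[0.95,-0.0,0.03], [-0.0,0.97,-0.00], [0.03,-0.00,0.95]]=[[-2.07,0.13,0.90], [-2.65,-2.49,0.61], [0.73,0.66,-0.18]]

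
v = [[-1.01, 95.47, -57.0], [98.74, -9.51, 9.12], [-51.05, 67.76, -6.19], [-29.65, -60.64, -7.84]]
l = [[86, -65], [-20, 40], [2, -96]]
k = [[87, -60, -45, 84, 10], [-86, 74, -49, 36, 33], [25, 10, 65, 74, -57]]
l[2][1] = -96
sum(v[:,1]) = 93.08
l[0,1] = -65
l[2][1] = -96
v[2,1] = 67.76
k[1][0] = -86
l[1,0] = -20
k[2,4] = -57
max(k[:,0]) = 87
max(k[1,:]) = 74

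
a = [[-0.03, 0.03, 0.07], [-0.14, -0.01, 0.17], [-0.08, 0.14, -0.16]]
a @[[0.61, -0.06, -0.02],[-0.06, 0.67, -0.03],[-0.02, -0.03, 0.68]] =[[-0.02, 0.02, 0.05], [-0.09, -0.00, 0.12], [-0.05, 0.10, -0.11]]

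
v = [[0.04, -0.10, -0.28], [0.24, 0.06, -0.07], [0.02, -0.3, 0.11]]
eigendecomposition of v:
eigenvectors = [[(0.68+0j), 0.68-0.00j, -0.46+0.00j], [-0.13-0.50j, -0.13+0.50j, (-0.56+0j)], [(0.3-0.43j), (0.3+0.43j), 0.69+0.00j]]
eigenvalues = [(-0.07+0.25j), (-0.07-0.25j), (0.34+0j)]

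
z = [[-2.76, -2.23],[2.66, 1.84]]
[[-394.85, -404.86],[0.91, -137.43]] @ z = [[12.86, 135.57],[-368.08, -254.90]]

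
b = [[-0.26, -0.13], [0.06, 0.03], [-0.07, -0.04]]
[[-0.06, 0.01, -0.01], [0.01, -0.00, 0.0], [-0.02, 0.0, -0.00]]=b @[[0.16,  -0.11,  0.05], [0.11,  0.15,  -0.0]]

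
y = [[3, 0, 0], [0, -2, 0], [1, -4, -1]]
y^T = [[3, 0, 1], [0, -2, -4], [0, 0, -1]]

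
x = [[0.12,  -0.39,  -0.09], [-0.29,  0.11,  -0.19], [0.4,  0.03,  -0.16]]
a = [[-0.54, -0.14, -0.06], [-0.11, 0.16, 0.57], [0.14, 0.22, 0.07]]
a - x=[[-0.66, 0.25, 0.03], [0.18, 0.05, 0.76], [-0.26, 0.19, 0.23]]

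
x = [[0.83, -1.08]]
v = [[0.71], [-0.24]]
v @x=[[0.59, -0.77], [-0.20, 0.26]]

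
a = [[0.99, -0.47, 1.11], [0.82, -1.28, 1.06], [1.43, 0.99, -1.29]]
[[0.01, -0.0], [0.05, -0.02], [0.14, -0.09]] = a @[[0.07, -0.04], [-0.06, 0.02], [-0.08, 0.04]]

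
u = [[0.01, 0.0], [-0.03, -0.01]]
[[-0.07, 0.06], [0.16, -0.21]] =u @ [[-6.93,5.52], [4.37,4.29]]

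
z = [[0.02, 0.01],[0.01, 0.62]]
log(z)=[[-3.92, 0.06], [0.06, -0.48]]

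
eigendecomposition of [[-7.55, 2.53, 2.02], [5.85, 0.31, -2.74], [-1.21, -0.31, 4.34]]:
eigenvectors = [[0.85, -0.31, 0.04], [-0.52, -0.92, -0.51], [0.07, -0.24, 0.86]]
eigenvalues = [-8.94, 1.56, 4.47]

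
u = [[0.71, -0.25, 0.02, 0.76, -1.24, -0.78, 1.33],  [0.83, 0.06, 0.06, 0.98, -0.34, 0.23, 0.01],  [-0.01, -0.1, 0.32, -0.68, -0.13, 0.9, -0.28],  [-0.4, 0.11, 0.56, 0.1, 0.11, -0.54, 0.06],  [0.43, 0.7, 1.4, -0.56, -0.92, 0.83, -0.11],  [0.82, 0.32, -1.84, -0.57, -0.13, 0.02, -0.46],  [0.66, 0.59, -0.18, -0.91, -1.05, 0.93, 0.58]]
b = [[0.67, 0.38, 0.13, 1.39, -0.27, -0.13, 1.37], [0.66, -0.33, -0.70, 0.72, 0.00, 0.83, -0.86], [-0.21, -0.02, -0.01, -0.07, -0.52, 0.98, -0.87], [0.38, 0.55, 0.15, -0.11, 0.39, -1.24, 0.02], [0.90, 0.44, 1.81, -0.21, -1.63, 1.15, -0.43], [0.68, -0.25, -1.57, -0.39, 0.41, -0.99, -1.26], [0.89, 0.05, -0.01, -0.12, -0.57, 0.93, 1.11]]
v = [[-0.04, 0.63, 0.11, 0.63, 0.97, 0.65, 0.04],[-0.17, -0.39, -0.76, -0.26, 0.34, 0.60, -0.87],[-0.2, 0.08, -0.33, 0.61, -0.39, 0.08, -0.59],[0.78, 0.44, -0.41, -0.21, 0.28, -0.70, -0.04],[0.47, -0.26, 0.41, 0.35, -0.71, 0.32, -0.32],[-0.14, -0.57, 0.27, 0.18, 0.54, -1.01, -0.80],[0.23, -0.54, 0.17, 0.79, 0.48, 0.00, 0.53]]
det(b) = -4.78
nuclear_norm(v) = 8.77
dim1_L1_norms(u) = [5.09, 2.51, 2.42, 1.88, 4.95, 4.16, 4.9]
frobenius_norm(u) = 4.73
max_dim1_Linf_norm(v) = 1.01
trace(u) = 0.87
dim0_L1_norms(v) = [2.03, 2.91, 2.46, 3.03, 3.71, 3.36, 3.19]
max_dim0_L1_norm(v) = 3.71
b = v + u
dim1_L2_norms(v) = [1.47, 1.43, 1.02, 1.26, 1.13, 1.55, 1.23]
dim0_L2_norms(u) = [1.63, 1.01, 2.41, 1.86, 1.91, 1.82, 1.55]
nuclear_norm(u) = 10.09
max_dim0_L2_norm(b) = 2.53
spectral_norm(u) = 2.78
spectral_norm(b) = 3.62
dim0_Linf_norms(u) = [0.83, 0.7, 1.84, 0.98, 1.24, 0.93, 1.33]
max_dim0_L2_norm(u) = 2.41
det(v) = -3.22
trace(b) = -1.29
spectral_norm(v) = 1.69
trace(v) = -2.16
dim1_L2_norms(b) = [2.12, 1.73, 1.43, 1.47, 2.91, 2.42, 1.8]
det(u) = -0.01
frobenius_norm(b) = 5.41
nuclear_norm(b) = 11.99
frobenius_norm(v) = 3.47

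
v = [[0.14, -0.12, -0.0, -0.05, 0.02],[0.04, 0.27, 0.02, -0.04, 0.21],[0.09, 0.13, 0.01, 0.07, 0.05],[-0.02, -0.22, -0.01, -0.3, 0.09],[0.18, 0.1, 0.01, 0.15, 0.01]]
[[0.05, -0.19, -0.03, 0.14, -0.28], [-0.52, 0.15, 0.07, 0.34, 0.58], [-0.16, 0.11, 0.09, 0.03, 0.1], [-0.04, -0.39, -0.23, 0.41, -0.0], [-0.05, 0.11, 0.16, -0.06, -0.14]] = v@ [[-0.22, -0.63, 0.06, 0.11, -0.76],[-1.13, 0.48, -0.01, -0.55, 2.0],[2.04, 0.19, -1.00, 0.61, 0.23],[0.59, 1.11, 1.0, -0.34, -1.40],[-1.06, 0.40, 0.61, 2.19, 0.03]]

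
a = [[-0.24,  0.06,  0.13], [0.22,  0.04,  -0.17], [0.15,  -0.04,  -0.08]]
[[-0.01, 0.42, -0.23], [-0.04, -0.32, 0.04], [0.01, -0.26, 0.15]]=a@[[-0.66, -1.17, 0.64], [-0.95, 0.97, -1.67], [-0.86, 0.61, 0.19]]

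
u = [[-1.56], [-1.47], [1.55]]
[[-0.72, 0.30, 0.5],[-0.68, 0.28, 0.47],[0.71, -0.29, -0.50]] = u@[[0.46, -0.19, -0.32]]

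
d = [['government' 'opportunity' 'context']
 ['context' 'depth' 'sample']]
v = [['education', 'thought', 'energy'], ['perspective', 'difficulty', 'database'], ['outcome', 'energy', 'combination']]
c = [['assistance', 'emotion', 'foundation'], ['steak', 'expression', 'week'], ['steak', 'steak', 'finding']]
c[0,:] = ['assistance', 'emotion', 'foundation']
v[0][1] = 'thought'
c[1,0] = 'steak'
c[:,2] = ['foundation', 'week', 'finding']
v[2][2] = 'combination'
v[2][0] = 'outcome'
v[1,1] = 'difficulty'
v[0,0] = 'education'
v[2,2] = 'combination'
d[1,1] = 'depth'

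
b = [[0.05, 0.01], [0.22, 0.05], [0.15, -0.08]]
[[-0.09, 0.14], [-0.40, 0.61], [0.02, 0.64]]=b @ [[-1.24, 3.22],  [-2.54, -1.97]]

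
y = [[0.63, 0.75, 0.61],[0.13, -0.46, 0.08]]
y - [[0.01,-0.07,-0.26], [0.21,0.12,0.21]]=[[0.62, 0.82, 0.87], [-0.08, -0.58, -0.13]]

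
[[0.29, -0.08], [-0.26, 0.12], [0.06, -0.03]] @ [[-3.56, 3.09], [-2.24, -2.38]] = [[-0.85, 1.09], [0.66, -1.09], [-0.15, 0.26]]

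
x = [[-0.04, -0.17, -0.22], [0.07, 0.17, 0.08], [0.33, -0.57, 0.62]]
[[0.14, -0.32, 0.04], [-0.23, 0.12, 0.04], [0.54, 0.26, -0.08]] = x @ [[-1.02, -0.77, 0.75], [-1.10, 0.45, 0.12], [0.41, 1.25, -0.42]]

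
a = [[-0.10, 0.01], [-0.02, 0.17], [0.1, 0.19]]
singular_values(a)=[0.26, 0.13]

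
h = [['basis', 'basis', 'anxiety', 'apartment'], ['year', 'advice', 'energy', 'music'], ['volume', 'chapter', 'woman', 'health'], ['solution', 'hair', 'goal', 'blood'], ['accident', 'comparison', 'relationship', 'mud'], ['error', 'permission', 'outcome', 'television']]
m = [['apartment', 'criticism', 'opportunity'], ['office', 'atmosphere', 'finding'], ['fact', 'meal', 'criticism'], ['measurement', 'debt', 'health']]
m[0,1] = 'criticism'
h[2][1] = 'chapter'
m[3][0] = 'measurement'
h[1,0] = 'year'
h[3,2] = 'goal'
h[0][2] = 'anxiety'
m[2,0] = 'fact'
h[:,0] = ['basis', 'year', 'volume', 'solution', 'accident', 'error']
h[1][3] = 'music'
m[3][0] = 'measurement'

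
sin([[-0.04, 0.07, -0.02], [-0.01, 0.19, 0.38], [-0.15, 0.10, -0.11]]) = [[-0.04,0.07,-0.02],[-0.01,0.19,0.38],[-0.15,0.10,-0.11]]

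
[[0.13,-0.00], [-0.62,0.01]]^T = [[0.13,-0.62], [-0.00,0.01]]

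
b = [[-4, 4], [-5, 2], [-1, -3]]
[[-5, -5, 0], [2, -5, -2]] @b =[[45, -30], [19, 4]]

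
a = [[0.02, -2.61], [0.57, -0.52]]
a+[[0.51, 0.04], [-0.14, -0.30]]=[[0.53, -2.57], [0.43, -0.82]]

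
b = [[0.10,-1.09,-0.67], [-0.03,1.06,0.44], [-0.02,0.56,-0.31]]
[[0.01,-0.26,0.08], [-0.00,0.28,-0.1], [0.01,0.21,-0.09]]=b @ [[0.02, 0.01, -0.03], [0.01, 0.31, -0.12], [-0.03, -0.12, 0.07]]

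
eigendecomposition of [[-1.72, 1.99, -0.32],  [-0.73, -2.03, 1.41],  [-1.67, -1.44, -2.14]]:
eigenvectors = [[0.68+0.00j, (-0.49-0.25j), (-0.49+0.25j)], [(-0.37+0j), (0.26-0.52j), (0.26+0.52j)], [(0.63+0j), (0.6+0j), (0.6-0j)]]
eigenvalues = [(-3.1+0j), (-1.4+1.97j), (-1.4-1.97j)]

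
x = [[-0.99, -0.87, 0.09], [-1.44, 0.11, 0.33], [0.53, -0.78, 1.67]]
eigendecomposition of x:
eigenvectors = [[0.78+0.00j,(0.12-0.04j),0.12+0.04j], [(0.62+0j),-0.41+0.08j,-0.41-0.08j], [0.02+0.00j,-0.90+0.00j,-0.90-0.00j]]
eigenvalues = [(-1.68+0j), (1.24+0.09j), (1.24-0.09j)]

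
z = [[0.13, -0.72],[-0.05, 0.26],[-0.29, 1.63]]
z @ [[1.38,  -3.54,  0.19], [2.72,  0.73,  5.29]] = [[-1.78, -0.99, -3.78], [0.64, 0.37, 1.37], [4.03, 2.22, 8.57]]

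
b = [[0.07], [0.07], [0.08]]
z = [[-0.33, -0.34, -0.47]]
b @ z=[[-0.02, -0.02, -0.03], [-0.02, -0.02, -0.03], [-0.03, -0.03, -0.04]]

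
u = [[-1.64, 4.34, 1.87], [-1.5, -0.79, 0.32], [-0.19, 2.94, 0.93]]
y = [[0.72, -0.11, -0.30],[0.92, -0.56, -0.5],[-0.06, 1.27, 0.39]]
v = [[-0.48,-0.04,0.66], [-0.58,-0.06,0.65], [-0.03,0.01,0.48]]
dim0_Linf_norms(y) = [0.92, 1.27, 0.5]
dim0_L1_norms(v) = [1.09, 0.11, 1.79]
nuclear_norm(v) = 1.54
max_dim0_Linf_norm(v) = 0.66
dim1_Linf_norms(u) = [4.34, 1.5, 2.94]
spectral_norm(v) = 1.26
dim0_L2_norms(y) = [1.17, 1.39, 0.7]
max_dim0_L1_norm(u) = 8.07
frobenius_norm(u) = 6.13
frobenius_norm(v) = 1.29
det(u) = 0.01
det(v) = 0.00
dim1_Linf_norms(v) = [0.66, 0.65, 0.48]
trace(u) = -1.50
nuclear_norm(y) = 2.66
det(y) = -0.00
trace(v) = -0.06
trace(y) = 0.55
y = v @ u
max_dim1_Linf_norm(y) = 1.27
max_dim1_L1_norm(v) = 1.29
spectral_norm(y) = 1.69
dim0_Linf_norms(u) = [1.64, 4.34, 1.87]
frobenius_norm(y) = 1.95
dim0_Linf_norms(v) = [0.58, 0.06, 0.66]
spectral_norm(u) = 5.83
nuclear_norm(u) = 7.71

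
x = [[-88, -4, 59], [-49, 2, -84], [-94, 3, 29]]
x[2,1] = 3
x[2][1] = 3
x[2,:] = [-94, 3, 29]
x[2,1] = 3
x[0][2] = 59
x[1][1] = 2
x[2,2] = 29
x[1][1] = 2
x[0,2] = 59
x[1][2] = -84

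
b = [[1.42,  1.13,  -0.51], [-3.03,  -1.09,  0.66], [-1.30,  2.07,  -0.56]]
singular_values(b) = [3.76, 2.55, 0.0]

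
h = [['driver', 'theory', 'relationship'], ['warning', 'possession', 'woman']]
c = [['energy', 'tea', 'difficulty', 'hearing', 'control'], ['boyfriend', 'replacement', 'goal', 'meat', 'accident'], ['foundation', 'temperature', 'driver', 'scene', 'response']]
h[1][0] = 'warning'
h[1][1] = 'possession'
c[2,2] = 'driver'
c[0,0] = 'energy'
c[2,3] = 'scene'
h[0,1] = 'theory'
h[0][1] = 'theory'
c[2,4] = 'response'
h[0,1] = 'theory'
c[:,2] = ['difficulty', 'goal', 'driver']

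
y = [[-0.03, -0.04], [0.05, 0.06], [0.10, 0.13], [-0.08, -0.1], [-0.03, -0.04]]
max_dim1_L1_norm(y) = 0.23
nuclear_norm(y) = 0.24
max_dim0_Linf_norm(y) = 0.13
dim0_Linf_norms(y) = [0.1, 0.13]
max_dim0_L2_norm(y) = 0.18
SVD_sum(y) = [[-0.03, -0.04], [0.05, 0.06], [0.1, 0.13], [-0.08, -0.1], [-0.03, -0.04]] + [[0.00, -0.00],[0.00, -0.00],[-0.0, 0.00],[-0.00, 0.0],[0.00, -0.00]]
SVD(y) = [[-0.21, -0.31], [0.33, -0.69], [0.70, 0.43], [-0.55, 0.38], [-0.21, -0.31]] @ diag([0.23321324287272752, 0.0034034319129662]) @ [[0.62, 0.79], [-0.79, 0.62]]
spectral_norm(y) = 0.23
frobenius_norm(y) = 0.23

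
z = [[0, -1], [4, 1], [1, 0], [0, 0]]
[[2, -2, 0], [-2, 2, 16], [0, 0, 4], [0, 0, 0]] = z @ [[0, 0, 4], [-2, 2, 0]]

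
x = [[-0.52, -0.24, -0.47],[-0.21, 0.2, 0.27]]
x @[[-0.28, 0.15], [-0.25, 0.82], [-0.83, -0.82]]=[[0.6, 0.11], [-0.22, -0.09]]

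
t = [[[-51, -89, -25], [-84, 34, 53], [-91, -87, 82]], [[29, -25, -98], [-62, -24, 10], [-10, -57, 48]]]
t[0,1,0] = -84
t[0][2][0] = -91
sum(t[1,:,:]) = -189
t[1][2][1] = -57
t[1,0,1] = -25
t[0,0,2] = -25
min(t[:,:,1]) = -89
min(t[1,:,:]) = -98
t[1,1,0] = -62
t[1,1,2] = 10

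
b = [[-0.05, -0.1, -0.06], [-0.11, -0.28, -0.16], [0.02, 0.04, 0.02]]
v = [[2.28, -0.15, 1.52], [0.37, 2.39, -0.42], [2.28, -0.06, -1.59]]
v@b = [[-0.07, -0.13, -0.08], [-0.29, -0.72, -0.41], [-0.14, -0.27, -0.16]]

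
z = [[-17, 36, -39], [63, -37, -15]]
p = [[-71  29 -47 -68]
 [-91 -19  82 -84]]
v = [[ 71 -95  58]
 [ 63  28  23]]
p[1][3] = -84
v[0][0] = 71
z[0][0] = -17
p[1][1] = -19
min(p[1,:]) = -91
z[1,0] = 63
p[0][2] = -47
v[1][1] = 28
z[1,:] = [63, -37, -15]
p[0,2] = -47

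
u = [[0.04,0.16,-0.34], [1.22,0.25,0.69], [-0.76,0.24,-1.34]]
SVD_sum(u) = [[-0.15, 0.00, -0.17], [0.90, -0.02, 0.98], [-1.02, 0.02, -1.11]] + [[0.19, 0.16, -0.17],[0.32, 0.27, -0.29],[0.26, 0.21, -0.23]] + [[0.0, -0.0, -0.00], [-0.00, 0.00, 0.0], [-0.0, 0.00, 0.0]]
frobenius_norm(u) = 2.14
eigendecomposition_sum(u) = [[-0.19,0.06,-0.34],[0.4,-0.12,0.7],[-0.77,0.23,-1.34]] + [[0.00, -0.0, -0.0], [-0.01, 0.0, 0.00], [-0.0, 0.0, 0.00]] + [[0.23, 0.1, -0.00], [0.83, 0.37, -0.01], [0.01, 0.01, -0.00]]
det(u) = -0.01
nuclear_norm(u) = 2.75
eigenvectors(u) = [[0.22, -0.38, 0.27], [-0.45, 0.85, 0.96], [0.87, 0.36, 0.01]]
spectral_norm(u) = 2.02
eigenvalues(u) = [-1.66, 0.01, 0.6]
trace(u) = -1.05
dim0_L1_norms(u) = [2.02, 0.65, 2.37]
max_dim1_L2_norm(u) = 1.56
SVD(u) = [[0.11, -0.42, 0.90], [-0.66, -0.71, -0.25], [0.75, -0.56, -0.36]] @ diag([2.0203862769448664, 0.7201522481614495, 0.0044756453020405205]) @ [[-0.68, 0.02, -0.74],[-0.63, -0.53, 0.57],[0.38, -0.85, -0.37]]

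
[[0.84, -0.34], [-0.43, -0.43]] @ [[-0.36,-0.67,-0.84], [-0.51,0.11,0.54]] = [[-0.13, -0.6, -0.89],  [0.37, 0.24, 0.13]]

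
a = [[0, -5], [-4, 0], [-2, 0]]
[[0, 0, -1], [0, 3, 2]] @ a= [[2, 0], [-16, 0]]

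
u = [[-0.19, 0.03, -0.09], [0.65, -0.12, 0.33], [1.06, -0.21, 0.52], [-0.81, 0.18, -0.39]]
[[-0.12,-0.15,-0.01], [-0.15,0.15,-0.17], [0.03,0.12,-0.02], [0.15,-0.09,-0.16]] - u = [[0.07, -0.18, 0.08], [-0.80, 0.27, -0.5], [-1.03, 0.33, -0.54], [0.96, -0.27, 0.23]]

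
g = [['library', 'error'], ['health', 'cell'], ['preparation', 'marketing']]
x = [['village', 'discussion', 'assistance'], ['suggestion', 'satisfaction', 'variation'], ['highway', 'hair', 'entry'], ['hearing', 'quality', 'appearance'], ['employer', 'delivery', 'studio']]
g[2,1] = 'marketing'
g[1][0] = 'health'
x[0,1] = 'discussion'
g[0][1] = 'error'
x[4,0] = 'employer'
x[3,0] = 'hearing'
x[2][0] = 'highway'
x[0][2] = 'assistance'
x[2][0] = 'highway'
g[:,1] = ['error', 'cell', 'marketing']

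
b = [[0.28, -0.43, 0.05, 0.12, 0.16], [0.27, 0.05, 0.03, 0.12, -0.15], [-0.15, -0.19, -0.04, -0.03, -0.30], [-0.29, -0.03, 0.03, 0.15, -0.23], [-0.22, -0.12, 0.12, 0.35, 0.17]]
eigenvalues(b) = [(0.26+0.44j), (0.26-0.44j), (0.05+0.34j), (0.05-0.34j), (-0.01+0j)]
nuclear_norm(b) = 1.90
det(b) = -0.00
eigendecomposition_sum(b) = [[0.11+0.19j,-0.19+0.06j,0.02-0.02j,(0.04-0.05j),0.10-0.06j], [0.04-0.07j,0.05+0.05j,-0.01-0.00j,-0.02-0.00j,-0.04-0.02j], [-0.06-0.17j,(0.16-0.02j),-0.02+0.01j,-0.04+0.03j,-0.09+0.03j], [-0.22-0.10j,0.13-0.17j,-0.01+0.03j,(-0+0.06j),(-0.05+0.11j)], [(-0.24+0.21j),(-0.14-0.26j),(0.03+0.02j),(0.08+0.04j),0.11+0.12j]] + [[0.11-0.19j,(-0.19-0.06j),0.02+0.02j,(0.04+0.05j),(0.1+0.06j)], [(0.04+0.07j),0.05-0.05j,(-0.01+0j),-0.02+0.00j,-0.04+0.02j], [-0.06+0.17j,0.16+0.02j,(-0.02-0.01j),(-0.04-0.03j),(-0.09-0.03j)], [-0.22+0.10j,0.13+0.17j,-0.01-0.03j,-0.00-0.06j,-0.05-0.11j], [-0.24-0.21j,-0.14+0.26j,0.03-0.02j,0.08-0.04j,(0.11-0.12j)]] + [[0.03+0.02j, -0.03+0.03j, 0.01+0.00j, (0.02+0.01j), -0.02+0.00j], [0.10+0.01j, (-0.03+0.13j), (0.02+0j), 0.08-0.00j, (-0.04+0.03j)], [(-0.02+0.19j), (-0.25-0.04j), (-0+0.05j), (0.02+0.16j), (-0.06-0.07j)], [(0.08+0.1j), (-0.15+0.09j), 0.02+0.02j, 0.08+0.07j, -0.06-0.01j], [(0.13-0.07j), 0.08+0.19j, 0.03-0.02j, (0.1-0.08j), -0.02+0.07j]] + [[(0.03-0.02j), -0.03-0.03j, (0.01-0j), (0.02-0.01j), (-0.02-0j)], [0.10-0.01j, -0.03-0.13j, 0.02-0.00j, 0.08+0.00j, -0.04-0.03j], [(-0.02-0.19j), (-0.25+0.04j), (-0-0.05j), (0.02-0.16j), -0.06+0.07j], [(0.08-0.1j), -0.15-0.09j, 0.02-0.02j, 0.08-0.07j, (-0.06+0.01j)], [0.13+0.07j, 0.08-0.19j, (0.03+0.02j), (0.1+0.08j), (-0.02-0.07j)]] + [[-0.00-0.00j, -0j, -0j, (-0+0j), 0.00-0.00j],[(-0-0j), 0.00-0.00j, 0.00-0.00j, -0.00+0.00j, 0.00-0.00j],[0.00+0.00j, -0.00+0.00j, (-0.01+0j), 0.01-0.00j, -0.00+0.00j],[(-0-0j), 0.00-0.00j, -0j, -0.00+0.00j, 0.00-0.00j],[(-0-0j), -0j, -0j, -0.00+0.00j, 0.00-0.00j]]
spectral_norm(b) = 0.61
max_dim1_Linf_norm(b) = 0.43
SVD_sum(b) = [[0.36,-0.21,0.04,0.06,0.25], [0.09,-0.05,0.01,0.01,0.06], [-0.14,0.08,-0.01,-0.02,-0.09], [-0.22,0.13,-0.02,-0.03,-0.15], [0.02,-0.01,0.00,0.0,0.01]] + [[-0.10, -0.11, 0.04, 0.12, 0.01], [0.05, 0.05, -0.02, -0.06, -0.01], [-0.07, -0.07, 0.03, 0.08, 0.01], [-0.12, -0.14, 0.05, 0.15, 0.02], [-0.22, -0.24, 0.08, 0.27, 0.03]] + [[0.04, -0.08, -0.02, -0.02, -0.12], [0.04, -0.07, -0.02, -0.02, -0.11], [0.08, -0.16, -0.03, -0.04, -0.24], [0.03, -0.05, -0.01, -0.01, -0.08], [-0.05, 0.10, 0.02, 0.03, 0.15]] + [[-0.02, -0.03, -0.01, -0.04, 0.02], [0.1, 0.12, 0.06, 0.18, -0.09], [-0.03, -0.03, -0.02, -0.05, 0.02], [0.02, 0.03, 0.01, 0.04, -0.02], [0.03, 0.03, 0.01, 0.05, -0.02]] + [[-0.00, -0.0, 0.0, -0.00, -0.00], [0.00, 0.0, -0.00, 0.00, 0.00], [0.00, 0.0, -0.0, 0.00, 0.0], [-0.00, -0.0, 0.0, -0.00, -0.00], [0.00, 0.00, -0.00, 0.00, 0.00]]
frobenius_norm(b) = 0.98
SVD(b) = [[-0.8, 0.35, 0.35, -0.19, -0.27], [-0.19, -0.16, 0.33, 0.90, 0.15], [0.30, 0.23, 0.72, -0.25, 0.53], [0.48, 0.44, 0.23, 0.21, -0.69], [-0.04, 0.78, -0.44, 0.23, 0.39]] @ diag([0.6138969137700553, 0.5588035958031712, 0.4273900565841844, 0.29695945029605897, 0.004684548417608059]) @ [[-0.74,0.44,-0.08,-0.11,-0.50], [-0.50,-0.56,0.20,0.63,0.07], [0.25,-0.53,-0.11,-0.14,-0.79], [0.38,0.47,0.21,0.69,-0.34], [0.01,0.01,-0.95,0.31,0.07]]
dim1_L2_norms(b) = [0.55, 0.34, 0.39, 0.4, 0.48]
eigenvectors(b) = [[(-0.08+0.43j), (-0.08-0.43j), (0.05-0.1j), (0.05+0.1j), -0.01+0.00j],[(0.15-0.06j), (0.15+0.06j), 0.02-0.34j, 0.02+0.34j, (-0+0j)],[(0.13-0.33j), 0.13+0.33j, 0.65+0.00j, 0.65-0.00j, 0.95+0.00j],[-0.20-0.44j, -0.20+0.44j, 0.33-0.29j, 0.33+0.29j, -0.30+0.00j],[-0.65+0.00j, -0.65-0.00j, -0.27-0.44j, (-0.27+0.44j), (-0.07+0j)]]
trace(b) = 0.61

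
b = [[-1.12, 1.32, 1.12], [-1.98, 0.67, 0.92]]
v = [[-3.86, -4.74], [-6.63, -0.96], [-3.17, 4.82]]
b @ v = [[-7.98, 9.44], [0.28, 13.18]]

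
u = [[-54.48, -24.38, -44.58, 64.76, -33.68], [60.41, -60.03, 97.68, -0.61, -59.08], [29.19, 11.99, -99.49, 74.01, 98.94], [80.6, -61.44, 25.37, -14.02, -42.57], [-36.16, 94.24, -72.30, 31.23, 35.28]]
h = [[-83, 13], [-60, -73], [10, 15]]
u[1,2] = 97.68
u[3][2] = 25.37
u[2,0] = 29.19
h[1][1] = -73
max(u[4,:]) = 94.24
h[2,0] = 10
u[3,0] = 80.6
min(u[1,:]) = -60.03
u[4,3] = 31.23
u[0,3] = 64.76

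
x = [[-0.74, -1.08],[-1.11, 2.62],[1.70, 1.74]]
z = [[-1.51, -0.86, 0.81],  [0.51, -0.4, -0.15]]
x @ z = [[0.57, 1.07, -0.44], [3.01, -0.09, -1.29], [-1.68, -2.16, 1.12]]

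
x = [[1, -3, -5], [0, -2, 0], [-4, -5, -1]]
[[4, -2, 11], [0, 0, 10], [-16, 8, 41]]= x @ [[4, -2, -4], [0, 0, -5], [0, 0, 0]]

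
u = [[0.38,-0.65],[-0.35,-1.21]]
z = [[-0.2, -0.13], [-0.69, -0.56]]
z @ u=[[-0.03, 0.29], [-0.07, 1.13]]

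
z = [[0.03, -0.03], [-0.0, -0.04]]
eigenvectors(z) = [[1.0, 0.39], [0.0, 0.92]]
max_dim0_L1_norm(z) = 0.07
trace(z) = -0.01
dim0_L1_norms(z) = [0.03, 0.07]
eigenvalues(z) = [0.03, -0.04]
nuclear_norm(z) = 0.08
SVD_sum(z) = [[0.02,-0.04],[0.01,-0.03]] + [[0.01,0.01], [-0.01,-0.01]]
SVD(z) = [[0.74,-0.68], [0.68,0.74]] @ diag([0.053890253830161446, 0.02226747722847764]) @ [[0.41, -0.91],[-0.91, -0.41]]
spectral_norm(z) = 0.05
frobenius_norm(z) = 0.06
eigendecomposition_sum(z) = [[0.03,  -0.01], [0.00,  0.0]] + [[-0.00, -0.02], [-0.00, -0.04]]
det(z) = -0.00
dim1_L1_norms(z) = [0.06, 0.04]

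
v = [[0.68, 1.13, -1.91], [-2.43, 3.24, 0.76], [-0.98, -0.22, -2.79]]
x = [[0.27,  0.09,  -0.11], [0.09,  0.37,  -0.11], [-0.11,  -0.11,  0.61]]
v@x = [[0.50, 0.69, -1.36], [-0.45, 0.90, 0.37], [0.02, 0.14, -1.57]]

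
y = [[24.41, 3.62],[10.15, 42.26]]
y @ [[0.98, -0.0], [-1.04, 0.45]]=[[20.16, 1.63], [-34.0, 19.02]]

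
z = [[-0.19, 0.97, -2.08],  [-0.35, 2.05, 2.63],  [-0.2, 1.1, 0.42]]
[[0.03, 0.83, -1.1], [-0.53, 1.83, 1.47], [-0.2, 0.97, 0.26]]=z @[[0.78, -0.01, -0.09], [-0.01, 0.88, 0.01], [-0.09, 0.01, 0.54]]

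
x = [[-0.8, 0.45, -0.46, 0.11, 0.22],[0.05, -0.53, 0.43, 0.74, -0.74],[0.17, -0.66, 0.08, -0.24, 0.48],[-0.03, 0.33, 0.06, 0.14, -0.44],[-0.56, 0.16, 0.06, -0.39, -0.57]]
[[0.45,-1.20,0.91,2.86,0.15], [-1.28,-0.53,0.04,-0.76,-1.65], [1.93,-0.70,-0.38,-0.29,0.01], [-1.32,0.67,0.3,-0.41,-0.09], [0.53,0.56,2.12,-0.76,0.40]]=x @ [[-1.7, 0.91, -1.64, -1.75, 0.39], [-1.55, 1.77, -0.51, 0.3, 0.46], [0.79, 2.32, -0.62, -1.63, -0.93], [-1.66, -1.19, -1.28, 1.91, -1.45], [1.53, -0.33, -1.44, 1.66, -0.06]]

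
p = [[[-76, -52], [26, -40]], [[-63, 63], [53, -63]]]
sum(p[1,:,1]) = 0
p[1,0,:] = [-63, 63]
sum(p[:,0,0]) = -139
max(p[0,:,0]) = 26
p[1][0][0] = -63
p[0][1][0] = 26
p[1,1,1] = -63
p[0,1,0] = 26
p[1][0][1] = 63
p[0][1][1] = -40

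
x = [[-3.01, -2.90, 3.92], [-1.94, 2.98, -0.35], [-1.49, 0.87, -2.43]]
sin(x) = [[0.34, 1.54, -5.91], [0.60, 0.24, -1.83], [1.93, 0.97, -2.03]]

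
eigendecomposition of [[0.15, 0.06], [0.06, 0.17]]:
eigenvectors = [[-0.76, -0.65],[0.65, -0.76]]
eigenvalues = [0.1, 0.22]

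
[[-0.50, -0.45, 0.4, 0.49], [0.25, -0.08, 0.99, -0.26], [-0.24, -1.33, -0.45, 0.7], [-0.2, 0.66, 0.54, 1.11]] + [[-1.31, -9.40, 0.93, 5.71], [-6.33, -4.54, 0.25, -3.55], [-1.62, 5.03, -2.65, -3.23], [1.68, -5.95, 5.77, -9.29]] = [[-1.81,  -9.85,  1.33,  6.20], [-6.08,  -4.62,  1.24,  -3.81], [-1.86,  3.70,  -3.1,  -2.53], [1.48,  -5.29,  6.31,  -8.18]]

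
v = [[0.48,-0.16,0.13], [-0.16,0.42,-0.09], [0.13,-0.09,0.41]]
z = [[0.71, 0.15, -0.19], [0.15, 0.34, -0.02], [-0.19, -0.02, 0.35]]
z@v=[[0.29,-0.03,0.0],[0.01,0.12,-0.02],[-0.04,-0.01,0.12]]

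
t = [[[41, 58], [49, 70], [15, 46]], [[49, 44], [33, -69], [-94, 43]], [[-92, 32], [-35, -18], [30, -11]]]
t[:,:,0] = [[41, 49, 15], [49, 33, -94], [-92, -35, 30]]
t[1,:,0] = [49, 33, -94]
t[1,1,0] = 33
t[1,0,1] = 44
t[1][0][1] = 44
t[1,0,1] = 44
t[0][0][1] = 58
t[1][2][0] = -94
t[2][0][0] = -92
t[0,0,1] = 58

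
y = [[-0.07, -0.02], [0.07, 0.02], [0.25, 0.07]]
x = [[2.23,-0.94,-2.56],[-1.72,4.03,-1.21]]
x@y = [[-0.86, -0.24], [0.1, 0.03]]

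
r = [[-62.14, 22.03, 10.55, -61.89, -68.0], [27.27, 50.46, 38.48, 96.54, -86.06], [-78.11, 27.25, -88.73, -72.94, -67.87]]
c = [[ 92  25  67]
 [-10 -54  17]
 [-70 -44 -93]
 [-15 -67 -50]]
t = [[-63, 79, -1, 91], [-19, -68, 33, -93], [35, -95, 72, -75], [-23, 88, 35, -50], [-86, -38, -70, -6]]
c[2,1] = -44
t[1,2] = 33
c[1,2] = 17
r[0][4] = -68.0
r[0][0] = -62.14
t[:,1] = [79, -68, -95, 88, -38]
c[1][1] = -54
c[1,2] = 17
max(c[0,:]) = 92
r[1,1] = 50.46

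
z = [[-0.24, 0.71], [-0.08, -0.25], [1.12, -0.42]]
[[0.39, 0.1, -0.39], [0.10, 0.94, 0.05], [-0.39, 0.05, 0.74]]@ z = [[-0.54,0.42], [-0.04,-0.18], [0.92,-0.60]]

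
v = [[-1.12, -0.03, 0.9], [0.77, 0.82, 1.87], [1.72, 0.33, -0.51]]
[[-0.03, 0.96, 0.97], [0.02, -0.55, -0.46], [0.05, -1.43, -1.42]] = v @ [[0.04, -0.67, -0.98], [-0.04, -0.52, 0.63], [0.01, 0.21, -0.12]]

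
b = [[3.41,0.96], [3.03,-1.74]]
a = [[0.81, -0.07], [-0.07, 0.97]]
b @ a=[[2.69,0.69],[2.58,-1.90]]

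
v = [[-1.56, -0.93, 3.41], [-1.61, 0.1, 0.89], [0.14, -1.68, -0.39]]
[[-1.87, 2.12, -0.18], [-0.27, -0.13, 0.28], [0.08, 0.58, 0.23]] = v@[[-0.16, 0.43, -0.30], [0.08, -0.47, -0.11], [-0.60, 0.69, -0.22]]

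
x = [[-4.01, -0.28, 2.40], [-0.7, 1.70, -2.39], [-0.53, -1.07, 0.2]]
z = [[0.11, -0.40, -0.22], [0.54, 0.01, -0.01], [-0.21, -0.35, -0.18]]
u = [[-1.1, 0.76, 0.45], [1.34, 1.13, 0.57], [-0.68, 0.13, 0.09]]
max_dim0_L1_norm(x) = 5.24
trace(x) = -2.11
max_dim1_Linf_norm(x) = 4.01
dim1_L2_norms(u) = [1.41, 1.84, 0.7]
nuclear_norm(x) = 8.62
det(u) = 0.01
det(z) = 0.00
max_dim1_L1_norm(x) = 6.69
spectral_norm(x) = 4.82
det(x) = 12.46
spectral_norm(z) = 0.63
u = x @ z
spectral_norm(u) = 1.94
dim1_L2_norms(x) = [4.68, 3.02, 1.21]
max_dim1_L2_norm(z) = 0.54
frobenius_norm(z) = 0.84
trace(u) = 0.12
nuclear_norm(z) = 1.19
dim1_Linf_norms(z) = [0.4, 0.54, 0.35]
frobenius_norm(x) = 5.70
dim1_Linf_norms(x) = [4.01, 2.39, 1.07]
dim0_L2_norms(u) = [1.86, 1.37, 0.73]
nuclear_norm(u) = 3.40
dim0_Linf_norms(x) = [4.01, 1.7, 2.4]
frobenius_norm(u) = 2.42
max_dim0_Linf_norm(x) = 4.01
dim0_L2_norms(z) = [0.59, 0.53, 0.28]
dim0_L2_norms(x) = [4.1, 2.03, 3.39]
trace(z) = -0.06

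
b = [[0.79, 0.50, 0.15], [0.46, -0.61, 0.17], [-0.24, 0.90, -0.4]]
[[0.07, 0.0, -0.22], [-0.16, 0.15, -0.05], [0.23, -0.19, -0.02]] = b @ [[-0.04, 0.09, -0.21], [0.22, -0.16, -0.10], [-0.05, 0.06, -0.06]]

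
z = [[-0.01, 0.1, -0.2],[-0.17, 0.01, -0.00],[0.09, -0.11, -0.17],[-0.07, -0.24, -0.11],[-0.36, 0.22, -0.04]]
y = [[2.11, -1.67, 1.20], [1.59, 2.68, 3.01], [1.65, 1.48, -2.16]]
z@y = [[-0.19, -0.01, 0.72], [-0.34, 0.31, -0.17], [-0.27, -0.70, 0.14], [-0.71, -0.69, -0.57], [-0.48, 1.13, 0.32]]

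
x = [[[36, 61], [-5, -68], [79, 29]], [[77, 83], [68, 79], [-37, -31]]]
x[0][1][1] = -68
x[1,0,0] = 77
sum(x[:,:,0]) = 218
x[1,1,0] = 68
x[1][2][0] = -37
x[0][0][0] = 36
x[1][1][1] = 79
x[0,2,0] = 79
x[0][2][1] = 29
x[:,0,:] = [[36, 61], [77, 83]]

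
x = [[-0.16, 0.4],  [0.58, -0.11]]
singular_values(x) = [0.65, 0.33]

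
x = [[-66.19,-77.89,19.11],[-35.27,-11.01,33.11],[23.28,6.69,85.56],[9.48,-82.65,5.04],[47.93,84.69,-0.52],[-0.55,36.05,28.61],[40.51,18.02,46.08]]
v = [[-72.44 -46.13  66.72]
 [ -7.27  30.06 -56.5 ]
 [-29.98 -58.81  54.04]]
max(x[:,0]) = 47.93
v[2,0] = -29.98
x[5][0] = -0.55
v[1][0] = -7.27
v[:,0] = [-72.44, -7.27, -29.98]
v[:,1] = [-46.13, 30.06, -58.81]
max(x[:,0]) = 47.93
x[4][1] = 84.69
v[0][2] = 66.72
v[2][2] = 54.04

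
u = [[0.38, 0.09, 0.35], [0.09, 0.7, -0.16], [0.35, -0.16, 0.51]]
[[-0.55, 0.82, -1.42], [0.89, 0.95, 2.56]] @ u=[[-0.63, 0.75, -1.05], [1.32, 0.34, 1.47]]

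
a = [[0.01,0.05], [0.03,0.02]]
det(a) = -0.00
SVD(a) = [[-0.85, -0.53], [-0.53, 0.85]] @ diag([0.058339045118812695, 0.022283532364172798]) @ [[-0.42, -0.91],[0.91, -0.42]]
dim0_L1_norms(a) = [0.04, 0.07]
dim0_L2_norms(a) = [0.03, 0.05]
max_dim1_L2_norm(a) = 0.05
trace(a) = 0.03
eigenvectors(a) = [[-0.83, -0.75],[0.56, -0.66]]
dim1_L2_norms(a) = [0.05, 0.04]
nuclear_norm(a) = 0.08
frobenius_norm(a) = 0.06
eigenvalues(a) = [-0.02, 0.05]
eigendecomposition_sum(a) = [[-0.01, 0.02], [0.01, -0.01]] + [[0.02,0.03], [0.02,0.03]]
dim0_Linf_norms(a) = [0.03, 0.05]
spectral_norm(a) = 0.06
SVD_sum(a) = [[0.02,0.05], [0.01,0.03]] + [[-0.01, 0.0], [0.02, -0.01]]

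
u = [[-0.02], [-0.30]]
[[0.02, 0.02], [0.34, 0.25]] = u@[[-1.12, -0.82]]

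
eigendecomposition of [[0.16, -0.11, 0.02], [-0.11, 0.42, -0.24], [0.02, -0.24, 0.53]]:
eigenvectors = [[-0.15, 0.85, -0.50],[0.63, 0.47, 0.62],[-0.76, 0.22, 0.61]]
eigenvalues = [0.73, 0.1, 0.27]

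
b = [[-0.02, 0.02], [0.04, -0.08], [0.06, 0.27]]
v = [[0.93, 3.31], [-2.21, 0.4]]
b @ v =[[-0.06, -0.06], [0.21, 0.1], [-0.54, 0.31]]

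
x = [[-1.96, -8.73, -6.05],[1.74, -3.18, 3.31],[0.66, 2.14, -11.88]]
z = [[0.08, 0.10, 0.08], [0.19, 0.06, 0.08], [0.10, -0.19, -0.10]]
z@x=[[0.07, -0.85, -1.10], [-0.22, -1.68, -1.90], [-0.59, -0.48, -0.05]]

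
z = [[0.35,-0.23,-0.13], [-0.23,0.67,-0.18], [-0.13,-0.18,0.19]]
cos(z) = [[0.91, 0.10, 0.02], [0.10, 0.75, 0.06], [0.02, 0.06, 0.96]]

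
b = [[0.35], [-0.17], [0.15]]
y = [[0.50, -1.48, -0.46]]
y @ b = [[0.36]]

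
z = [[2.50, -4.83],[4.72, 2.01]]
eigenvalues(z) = [(2.26+4.77j), (2.26-4.77j)]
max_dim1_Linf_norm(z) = 4.83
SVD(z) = [[-0.9, -0.44], [-0.44, 0.9]] @ diag([5.531784098990005, 5.029588917810416]) @ [[-0.78, 0.63], [0.63, 0.78]]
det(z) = 27.82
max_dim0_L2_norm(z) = 5.34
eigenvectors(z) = [[0.71+0.00j, 0.71-0.00j],[0.04-0.70j, 0.04+0.70j]]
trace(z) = 4.51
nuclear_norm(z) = 10.56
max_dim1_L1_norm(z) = 7.33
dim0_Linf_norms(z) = [4.72, 4.83]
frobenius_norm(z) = 7.48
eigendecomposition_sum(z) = [[1.25+2.33j, -2.41+1.14j],[(2.36-1.12j), 1.00+2.44j]] + [[1.25-2.33j, (-2.42-1.14j)], [2.36+1.12j, (1.01-2.44j)]]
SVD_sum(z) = [[3.88, -3.11],[1.9, -1.52]] + [[-1.38, -1.72], [2.82, 3.53]]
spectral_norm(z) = 5.53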